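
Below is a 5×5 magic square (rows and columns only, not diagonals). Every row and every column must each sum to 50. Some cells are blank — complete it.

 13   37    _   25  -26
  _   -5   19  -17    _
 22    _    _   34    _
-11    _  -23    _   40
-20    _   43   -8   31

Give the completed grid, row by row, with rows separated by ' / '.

13 37 1 25 -26 / 46 -5 19 -17 7 / 22 -14 10 34 -2 / -11 28 -23 16 40 / -20 4 43 -8 31

Using row 1: 13 + 37 + 25 + (-26) + ? → (1,3) = 50 − 49 = 1.
From row 5, 50 − (-20 + 43 + (-8) + 31) gives (5,2) = 4.
Column 1: 13 + 22 + (-11) + (-20) + ? = 50, so (2,1) = 46.
The remaining cell in column 3 is (3,3) = 50 − 40 = 10.
The remaining cell in column 4 is (4,4) = 50 − 34 = 16.
From row 2, 50 − (46 + (-5) + 19 + (-17)) gives (2,5) = 7.
Row 4: -11 + (-23) + 16 + 40 + ? = 50, so (4,2) = 28.
Column 2 needs 50; the known cells sum to 64, so (3,2) = -14.
Column 5 needs 50; the known cells sum to 52, so (3,5) = -2.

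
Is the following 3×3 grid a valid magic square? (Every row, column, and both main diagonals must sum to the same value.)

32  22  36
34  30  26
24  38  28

Yes

Row 1: 32 + 22 + 36 = 90.
Row 2: 34 + 30 + 26 = 90.
Row 3: 24 + 38 + 28 = 90.
Column 1: 32 + 34 + 24 = 90.
Column 2: 22 + 30 + 38 = 90.
Column 3: 36 + 26 + 28 = 90.
Main diagonal: 32 + 30 + 28 = 90.
Anti-diagonal: 36 + 30 + 24 = 90.
All lines sum to 90.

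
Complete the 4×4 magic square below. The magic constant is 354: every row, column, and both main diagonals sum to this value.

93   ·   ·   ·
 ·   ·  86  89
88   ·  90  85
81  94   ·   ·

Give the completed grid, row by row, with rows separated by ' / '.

93 82 83 96 / 92 87 86 89 / 88 91 90 85 / 81 94 95 84

Row 3: 88 + 90 + 85 + ? = 354, so (3,2) = 91.
Column 1 must total 354; the given cells sum to 262, so (2,1) = 92.
Anti-diagonal must total 354; the given cells sum to 258, so (1,4) = 96.
Row 2: 92 + 86 + 89 + ? = 354, so (2,2) = 87.
The remaining cell in column 2 is (1,2) = 354 − 272 = 82.
Using column 4: 96 + 89 + 85 + ? → (4,4) = 354 − 270 = 84.
Row 1 needs 354; the known cells sum to 271, so (1,3) = 83.
Row 4 must total 354; the given cells sum to 259, so (4,3) = 95.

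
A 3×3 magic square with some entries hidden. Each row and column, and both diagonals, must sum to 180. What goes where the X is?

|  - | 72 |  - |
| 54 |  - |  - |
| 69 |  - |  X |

Column 1 must total 180; the given cells sum to 123, so (1,1) = 57.
The remaining cell in row 1 is (1,3) = 180 − 129 = 51.
From anti-diagonal, 180 − (51 + 69) gives (2,2) = 60.
Row 2 needs 180; the known cells sum to 114, so (2,3) = 66.
Column 2 needs 180; the known cells sum to 132, so (3,2) = 48.
From column 3, 180 − (51 + 66) gives (3,3) = 63.

63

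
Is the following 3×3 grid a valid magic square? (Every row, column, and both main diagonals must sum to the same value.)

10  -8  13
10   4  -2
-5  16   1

No — column 1 sums to 15 but column 3 sums to 12.

Row 1: 10 + (-8) + 13 = 15.
Row 2: 10 + 4 + (-2) = 12.
Row 3: -5 + 16 + 1 = 12.
Column 1: 10 + 10 + (-5) = 15.
Column 2: -8 + 4 + 16 = 12.
Column 3: 13 + (-2) + 1 = 12.
Main diagonal: 10 + 4 + 1 = 15.
Anti-diagonal: 13 + 4 + (-5) = 12.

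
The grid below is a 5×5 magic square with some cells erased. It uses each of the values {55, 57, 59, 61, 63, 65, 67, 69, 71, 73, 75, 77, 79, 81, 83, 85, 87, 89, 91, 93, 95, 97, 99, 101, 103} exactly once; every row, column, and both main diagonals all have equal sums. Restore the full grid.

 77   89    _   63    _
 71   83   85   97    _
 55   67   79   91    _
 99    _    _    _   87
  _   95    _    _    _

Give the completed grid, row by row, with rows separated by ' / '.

The 25 entries sum to 1975, so each line sums to 1975/5 = 395.
Row 2: 71 + 83 + 85 + 97 + ? = 395, so (2,5) = 59.
Row 3 must total 395; the given cells sum to 292, so (3,5) = 103.
Column 1 must total 395; the given cells sum to 302, so (5,1) = 93.
Column 2 must total 395; the given cells sum to 334, so (4,2) = 61.
Anti-diagonal: 97 + 79 + 61 + 93 + ? = 395, so (1,5) = 65.
Using row 1: 77 + 89 + 63 + 65 + ? → (1,3) = 395 − 294 = 101.
Column 5: 65 + 59 + 103 + 87 + ? = 395, so (5,5) = 81.
The remaining cell in main diagonal is (4,4) = 395 − 320 = 75.
Row 4 needs 395; the known cells sum to 322, so (4,3) = 73.
The remaining cell in column 3 is (5,3) = 395 − 338 = 57.
Column 4 needs 395; the known cells sum to 326, so (5,4) = 69.

77 89 101 63 65 / 71 83 85 97 59 / 55 67 79 91 103 / 99 61 73 75 87 / 93 95 57 69 81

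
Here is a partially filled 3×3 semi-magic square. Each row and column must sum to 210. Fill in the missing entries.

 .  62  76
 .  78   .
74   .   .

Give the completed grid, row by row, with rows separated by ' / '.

Row 1 needs 210; the known cells sum to 138, so (1,1) = 72.
The remaining cell in column 1 is (2,1) = 210 − 146 = 64.
Using column 2: 62 + 78 + ? → (3,2) = 210 − 140 = 70.
The remaining cell in row 2 is (2,3) = 210 − 142 = 68.
From row 3, 210 − (74 + 70) gives (3,3) = 66.

72 62 76 / 64 78 68 / 74 70 66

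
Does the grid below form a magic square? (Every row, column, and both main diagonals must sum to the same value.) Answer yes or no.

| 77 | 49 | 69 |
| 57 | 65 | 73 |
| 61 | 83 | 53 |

No — row 2 sums to 195 but row 3 sums to 197.

Row 1: 77 + 49 + 69 = 195.
Row 2: 57 + 65 + 73 = 195.
Row 3: 61 + 83 + 53 = 197.
Column 1: 77 + 57 + 61 = 195.
Column 2: 49 + 65 + 83 = 197.
Column 3: 69 + 73 + 53 = 195.
Main diagonal: 77 + 65 + 53 = 195.
Anti-diagonal: 69 + 65 + 61 = 195.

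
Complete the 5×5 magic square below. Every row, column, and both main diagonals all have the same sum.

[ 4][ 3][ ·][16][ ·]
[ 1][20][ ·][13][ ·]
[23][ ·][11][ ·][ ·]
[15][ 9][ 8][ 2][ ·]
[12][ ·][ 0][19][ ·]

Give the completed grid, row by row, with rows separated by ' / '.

4 3 22 16 10 / 1 20 14 13 7 / 23 17 11 5 -1 / 15 9 8 2 21 / 12 6 0 19 18

Column 1 is already complete: 4 + 1 + 23 + 15 + 12 = 55, so that is the magic constant.
Row 4 needs 55; the known cells sum to 34, so (4,5) = 21.
Column 4: 16 + 13 + 2 + 19 + ? = 55, so (3,4) = 5.
Main diagonal must total 55; the given cells sum to 37, so (5,5) = 18.
The remaining cell in anti-diagonal is (1,5) = 55 − 45 = 10.
The remaining cell in row 1 is (1,3) = 55 − 33 = 22.
Using row 5: 12 + 0 + 19 + 18 + ? → (5,2) = 55 − 49 = 6.
Using column 2: 3 + 20 + 9 + 6 + ? → (3,2) = 55 − 38 = 17.
Column 3: 22 + 11 + 8 + 0 + ? = 55, so (2,3) = 14.
From row 2, 55 − (1 + 20 + 14 + 13) gives (2,5) = 7.
Row 3: 23 + 17 + 11 + 5 + ? = 55, so (3,5) = -1.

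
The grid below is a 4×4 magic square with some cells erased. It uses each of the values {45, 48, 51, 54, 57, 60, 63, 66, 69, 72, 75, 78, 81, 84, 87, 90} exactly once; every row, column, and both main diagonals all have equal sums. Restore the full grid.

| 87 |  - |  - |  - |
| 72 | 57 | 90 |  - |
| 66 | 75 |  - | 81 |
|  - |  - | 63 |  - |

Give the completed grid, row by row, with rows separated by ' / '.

The 16 entries sum to 1080, so each line sums to 1080/4 = 270.
The remaining cell in row 2 is (2,4) = 270 − 219 = 51.
Row 3 must total 270; the given cells sum to 222, so (3,3) = 48.
Column 1 needs 270; the known cells sum to 225, so (4,1) = 45.
The remaining cell in column 3 is (1,3) = 270 − 201 = 69.
Main diagonal must total 270; the given cells sum to 192, so (4,4) = 78.
The remaining cell in anti-diagonal is (1,4) = 270 − 210 = 60.
Row 1 needs 270; the known cells sum to 216, so (1,2) = 54.
Using row 4: 45 + 63 + 78 + ? → (4,2) = 270 − 186 = 84.

87 54 69 60 / 72 57 90 51 / 66 75 48 81 / 45 84 63 78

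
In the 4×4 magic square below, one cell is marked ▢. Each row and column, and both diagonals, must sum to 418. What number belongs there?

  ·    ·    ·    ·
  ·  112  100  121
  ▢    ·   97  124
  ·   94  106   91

Row 2 must total 418; the given cells sum to 333, so (2,1) = 85.
From row 4, 418 − (94 + 106 + 91) gives (4,1) = 127.
From column 3, 418 − (100 + 97 + 106) gives (1,3) = 115.
Column 4 must total 418; the given cells sum to 336, so (1,4) = 82.
Main diagonal needs 418; the known cells sum to 300, so (1,1) = 118.
Anti-diagonal needs 418; the known cells sum to 309, so (3,2) = 109.
Row 1 must total 418; the given cells sum to 315, so (1,2) = 103.
Using row 3: 109 + 97 + 124 + ? → (3,1) = 418 − 330 = 88.

88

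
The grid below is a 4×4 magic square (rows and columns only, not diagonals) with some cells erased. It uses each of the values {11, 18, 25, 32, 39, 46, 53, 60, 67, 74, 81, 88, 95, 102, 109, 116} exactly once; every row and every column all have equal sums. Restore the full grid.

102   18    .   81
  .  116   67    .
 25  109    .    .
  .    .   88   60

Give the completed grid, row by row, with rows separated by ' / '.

102 18 53 81 / 32 116 67 39 / 25 109 46 74 / 95 11 88 60

The 16 entries sum to 1016, so each line sums to 1016/4 = 254.
Row 1: 102 + 18 + 81 + ? = 254, so (1,3) = 53.
Column 2: 18 + 116 + 109 + ? = 254, so (4,2) = 11.
From column 3, 254 − (53 + 67 + 88) gives (3,3) = 46.
Using row 3: 25 + 109 + 46 + ? → (3,4) = 254 − 180 = 74.
Using row 4: 11 + 88 + 60 + ? → (4,1) = 254 − 159 = 95.
The remaining cell in column 1 is (2,1) = 254 − 222 = 32.
Column 4: 81 + 74 + 60 + ? = 254, so (2,4) = 39.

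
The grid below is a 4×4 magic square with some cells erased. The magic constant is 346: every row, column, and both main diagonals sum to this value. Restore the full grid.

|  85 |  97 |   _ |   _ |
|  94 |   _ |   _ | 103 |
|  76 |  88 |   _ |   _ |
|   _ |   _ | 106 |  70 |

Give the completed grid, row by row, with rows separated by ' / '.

Column 1: 85 + 94 + 76 + ? = 346, so (4,1) = 91.
From row 4, 346 − (91 + 106 + 70) gives (4,2) = 79.
Column 2 must total 346; the given cells sum to 264, so (2,2) = 82.
From main diagonal, 346 − (85 + 82 + 70) gives (3,3) = 109.
Using row 2: 94 + 82 + 103 + ? → (2,3) = 346 − 279 = 67.
Row 3 needs 346; the known cells sum to 273, so (3,4) = 73.
Column 3 must total 346; the given cells sum to 282, so (1,3) = 64.
From column 4, 346 − (103 + 73 + 70) gives (1,4) = 100.

85 97 64 100 / 94 82 67 103 / 76 88 109 73 / 91 79 106 70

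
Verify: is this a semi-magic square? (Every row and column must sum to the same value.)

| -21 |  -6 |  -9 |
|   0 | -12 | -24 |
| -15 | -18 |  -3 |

Yes

Row 1: -21 + (-6) + (-9) = -36.
Row 2: 0 + (-12) + (-24) = -36.
Row 3: -15 + (-18) + (-3) = -36.
Column 1: -21 + 0 + (-15) = -36.
Column 2: -6 + (-12) + (-18) = -36.
Column 3: -9 + (-24) + (-3) = -36.
All lines sum to -36.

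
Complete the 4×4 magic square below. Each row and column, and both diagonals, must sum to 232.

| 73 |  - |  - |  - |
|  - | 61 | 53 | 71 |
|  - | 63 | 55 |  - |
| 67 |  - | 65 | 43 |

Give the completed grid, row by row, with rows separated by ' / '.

Row 2 needs 232; the known cells sum to 185, so (2,1) = 47.
Row 4: 67 + 65 + 43 + ? = 232, so (4,2) = 57.
From column 1, 232 − (73 + 47 + 67) gives (3,1) = 45.
Column 2 must total 232; the given cells sum to 181, so (1,2) = 51.
From column 3, 232 − (53 + 55 + 65) gives (1,3) = 59.
Anti-diagonal needs 232; the known cells sum to 183, so (1,4) = 49.
Row 3: 45 + 63 + 55 + ? = 232, so (3,4) = 69.

73 51 59 49 / 47 61 53 71 / 45 63 55 69 / 67 57 65 43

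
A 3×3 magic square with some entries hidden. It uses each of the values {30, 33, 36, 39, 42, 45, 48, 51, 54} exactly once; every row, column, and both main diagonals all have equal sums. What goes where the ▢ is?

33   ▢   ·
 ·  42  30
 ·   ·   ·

The 9 entries sum to 378, so each line sums to 378/3 = 126.
The remaining cell in row 2 is (2,1) = 126 − 72 = 54.
From column 1, 126 − (33 + 54) gives (3,1) = 39.
Main diagonal needs 126; the known cells sum to 75, so (3,3) = 51.
Anti-diagonal must total 126; the given cells sum to 81, so (1,3) = 45.
Row 1 must total 126; the given cells sum to 78, so (1,2) = 48.

48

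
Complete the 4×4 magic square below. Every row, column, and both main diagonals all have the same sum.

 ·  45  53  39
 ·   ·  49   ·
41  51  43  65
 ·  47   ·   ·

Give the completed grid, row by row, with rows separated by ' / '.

Row 3 is already complete: 41 + 51 + 43 + 65 = 200, so that is the magic constant.
The remaining cell in row 1 is (1,1) = 200 − 137 = 63.
From column 2, 200 − (45 + 51 + 47) gives (2,2) = 57.
Column 3 needs 200; the known cells sum to 145, so (4,3) = 55.
Using main diagonal: 63 + 57 + 43 + ? → (4,4) = 200 − 163 = 37.
From anti-diagonal, 200 − (39 + 49 + 51) gives (4,1) = 61.
The remaining cell in column 1 is (2,1) = 200 − 165 = 35.
From column 4, 200 − (39 + 65 + 37) gives (2,4) = 59.

63 45 53 39 / 35 57 49 59 / 41 51 43 65 / 61 47 55 37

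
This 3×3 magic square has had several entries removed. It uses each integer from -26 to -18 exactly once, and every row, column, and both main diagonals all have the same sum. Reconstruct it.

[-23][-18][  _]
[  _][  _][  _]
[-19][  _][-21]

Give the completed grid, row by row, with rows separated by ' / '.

-23 -18 -25 / -24 -22 -20 / -19 -26 -21

The entries are -26 through -18, which sum to -198, so each line sums to -198/3 = -66.
Using row 1: -23 + (-18) + ? → (1,3) = -66 − (-41) = -25.
Row 3 must total -66; the given cells sum to -40, so (3,2) = -26.
From column 1, -66 − (-23 + (-19)) gives (2,1) = -24.
From column 2, -66 − (-18 + (-26)) gives (2,2) = -22.
Column 3 must total -66; the given cells sum to -46, so (2,3) = -20.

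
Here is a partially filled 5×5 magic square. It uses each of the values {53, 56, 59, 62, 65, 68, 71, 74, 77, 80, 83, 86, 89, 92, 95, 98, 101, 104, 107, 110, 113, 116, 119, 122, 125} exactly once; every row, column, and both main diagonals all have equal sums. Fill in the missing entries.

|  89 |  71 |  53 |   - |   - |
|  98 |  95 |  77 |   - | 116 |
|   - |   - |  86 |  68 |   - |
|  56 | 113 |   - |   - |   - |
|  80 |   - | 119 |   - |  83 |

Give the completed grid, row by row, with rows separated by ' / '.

The 25 entries sum to 2225, so each line sums to 2225/5 = 445.
Row 2 must total 445; the given cells sum to 386, so (2,4) = 59.
The remaining cell in column 1 is (3,1) = 445 − 323 = 122.
Using column 3: 53 + 77 + 86 + 119 + ? → (4,3) = 445 − 335 = 110.
The remaining cell in main diagonal is (4,4) = 445 − 353 = 92.
Anti-diagonal: 59 + 86 + 113 + 80 + ? = 445, so (1,5) = 107.
Row 1 needs 445; the known cells sum to 320, so (1,4) = 125.
Using row 4: 56 + 113 + 110 + 92 + ? → (4,5) = 445 − 371 = 74.
Column 4 must total 445; the given cells sum to 344, so (5,4) = 101.
Using column 5: 107 + 116 + 74 + 83 + ? → (3,5) = 445 − 380 = 65.
From row 3, 445 − (122 + 86 + 68 + 65) gives (3,2) = 104.
Row 5 must total 445; the given cells sum to 383, so (5,2) = 62.

89 71 53 125 107 / 98 95 77 59 116 / 122 104 86 68 65 / 56 113 110 92 74 / 80 62 119 101 83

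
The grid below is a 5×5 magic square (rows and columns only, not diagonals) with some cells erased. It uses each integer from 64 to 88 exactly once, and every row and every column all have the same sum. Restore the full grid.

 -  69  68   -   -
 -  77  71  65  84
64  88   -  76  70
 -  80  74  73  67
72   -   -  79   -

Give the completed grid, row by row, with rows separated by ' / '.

The entries are 64 through 88, which sum to 1900, so each line sums to 1900/5 = 380.
Row 2 must total 380; the given cells sum to 297, so (2,1) = 83.
Row 3 needs 380; the known cells sum to 298, so (3,3) = 82.
Row 4 needs 380; the known cells sum to 294, so (4,1) = 86.
Using column 1: 83 + 64 + 86 + 72 + ? → (1,1) = 380 − 305 = 75.
Column 2: 69 + 77 + 88 + 80 + ? = 380, so (5,2) = 66.
Column 3 must total 380; the given cells sum to 295, so (5,3) = 85.
Using column 4: 65 + 76 + 73 + 79 + ? → (1,4) = 380 − 293 = 87.
Row 1 must total 380; the given cells sum to 299, so (1,5) = 81.
Using row 5: 72 + 66 + 85 + 79 + ? → (5,5) = 380 − 302 = 78.

75 69 68 87 81 / 83 77 71 65 84 / 64 88 82 76 70 / 86 80 74 73 67 / 72 66 85 79 78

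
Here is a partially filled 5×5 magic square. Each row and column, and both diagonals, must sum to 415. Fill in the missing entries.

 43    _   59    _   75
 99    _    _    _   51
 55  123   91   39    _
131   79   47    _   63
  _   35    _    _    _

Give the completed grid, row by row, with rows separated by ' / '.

43 111 59 127 75 / 99 67 115 83 51 / 55 123 91 39 107 / 131 79 47 95 63 / 87 35 103 71 119

Row 3 needs 415; the known cells sum to 308, so (3,5) = 107.
Using row 4: 131 + 79 + 47 + 63 + ? → (4,4) = 415 − 320 = 95.
Column 1 must total 415; the given cells sum to 328, so (5,1) = 87.
The remaining cell in column 5 is (5,5) = 415 − 296 = 119.
Main diagonal needs 415; the known cells sum to 348, so (2,2) = 67.
Anti-diagonal needs 415; the known cells sum to 332, so (2,4) = 83.
Using row 2: 99 + 67 + 83 + 51 + ? → (2,3) = 415 − 300 = 115.
Column 2 needs 415; the known cells sum to 304, so (1,2) = 111.
Column 3 needs 415; the known cells sum to 312, so (5,3) = 103.
Using row 1: 43 + 111 + 59 + 75 + ? → (1,4) = 415 − 288 = 127.
The remaining cell in row 5 is (5,4) = 415 − 344 = 71.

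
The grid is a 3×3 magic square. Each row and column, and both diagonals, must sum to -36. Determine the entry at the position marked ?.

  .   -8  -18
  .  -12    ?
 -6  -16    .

-4

Row 1 must total -36; the given cells sum to -26, so (1,1) = -10.
Using row 3: -6 + (-16) + ? → (3,3) = -36 − (-22) = -14.
Column 1: -10 + (-6) + ? = -36, so (2,1) = -20.
Column 3: -18 + (-14) + ? = -36, so (2,3) = -4.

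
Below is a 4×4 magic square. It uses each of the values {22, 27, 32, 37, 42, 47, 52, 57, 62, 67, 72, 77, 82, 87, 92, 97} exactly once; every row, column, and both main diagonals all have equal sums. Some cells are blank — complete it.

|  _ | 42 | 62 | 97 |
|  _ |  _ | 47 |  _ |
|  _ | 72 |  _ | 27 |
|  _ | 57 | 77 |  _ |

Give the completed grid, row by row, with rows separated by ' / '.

37 42 62 97 / 92 67 47 32 / 87 72 52 27 / 22 57 77 82

The 16 entries sum to 952, so each line sums to 952/4 = 238.
The remaining cell in row 1 is (1,1) = 238 − 201 = 37.
Using column 2: 42 + 72 + 57 + ? → (2,2) = 238 − 171 = 67.
The remaining cell in column 3 is (3,3) = 238 − 186 = 52.
Main diagonal: 37 + 67 + 52 + ? = 238, so (4,4) = 82.
From anti-diagonal, 238 − (97 + 47 + 72) gives (4,1) = 22.
Row 3 must total 238; the given cells sum to 151, so (3,1) = 87.
From column 1, 238 − (37 + 87 + 22) gives (2,1) = 92.
From column 4, 238 − (97 + 27 + 82) gives (2,4) = 32.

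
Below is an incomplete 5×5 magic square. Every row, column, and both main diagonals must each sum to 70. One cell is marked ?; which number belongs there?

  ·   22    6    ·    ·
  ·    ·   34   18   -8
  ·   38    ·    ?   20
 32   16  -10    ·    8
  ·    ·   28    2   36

Row 4 needs 70; the known cells sum to 46, so (4,4) = 24.
From column 3, 70 − (6 + 34 + (-10) + 28) gives (3,3) = 12.
Column 5: -8 + 20 + 8 + 36 + ? = 70, so (1,5) = 14.
From anti-diagonal, 70 − (14 + 18 + 12 + 16) gives (5,1) = 10.
The remaining cell in row 5 is (5,2) = 70 − 76 = -6.
Using column 2: 22 + 38 + 16 + (-6) + ? → (2,2) = 70 − 70 = 0.
Main diagonal must total 70; the given cells sum to 72, so (1,1) = -2.
Row 1: -2 + 22 + 6 + 14 + ? = 70, so (1,4) = 30.
Row 2 needs 70; the known cells sum to 44, so (2,1) = 26.
The remaining cell in column 1 is (3,1) = 70 − 66 = 4.
Column 4: 30 + 18 + 24 + 2 + ? = 70, so (3,4) = -4.

-4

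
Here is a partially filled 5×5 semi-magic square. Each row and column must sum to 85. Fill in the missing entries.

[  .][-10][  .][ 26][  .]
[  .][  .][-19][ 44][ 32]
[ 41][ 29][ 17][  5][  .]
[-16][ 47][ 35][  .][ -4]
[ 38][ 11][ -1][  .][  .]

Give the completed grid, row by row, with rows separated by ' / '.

Row 3 needs 85; the known cells sum to 92, so (3,5) = -7.
The remaining cell in row 4 is (4,4) = 85 − 62 = 23.
The remaining cell in column 2 is (2,2) = 85 − 77 = 8.
From column 3, 85 − (-19 + 17 + 35 + (-1)) gives (1,3) = 53.
Using column 4: 26 + 44 + 5 + 23 + ? → (5,4) = 85 − 98 = -13.
Row 2 needs 85; the known cells sum to 65, so (2,1) = 20.
Using row 5: 38 + 11 + (-1) + (-13) + ? → (5,5) = 85 − 35 = 50.
Using column 1: 20 + 41 + (-16) + 38 + ? → (1,1) = 85 − 83 = 2.
Column 5 must total 85; the given cells sum to 71, so (1,5) = 14.

2 -10 53 26 14 / 20 8 -19 44 32 / 41 29 17 5 -7 / -16 47 35 23 -4 / 38 11 -1 -13 50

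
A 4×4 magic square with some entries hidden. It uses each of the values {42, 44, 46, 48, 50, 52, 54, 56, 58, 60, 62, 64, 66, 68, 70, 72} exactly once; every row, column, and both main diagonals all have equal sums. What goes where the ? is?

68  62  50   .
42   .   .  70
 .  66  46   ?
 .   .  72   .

The 16 entries sum to 912, so each line sums to 912/4 = 228.
The remaining cell in row 1 is (1,4) = 228 − 180 = 48.
Column 3 needs 228; the known cells sum to 168, so (2,3) = 60.
From anti-diagonal, 228 − (48 + 60 + 66) gives (4,1) = 54.
Row 2: 42 + 60 + 70 + ? = 228, so (2,2) = 56.
The remaining cell in column 1 is (3,1) = 228 − 164 = 64.
The remaining cell in column 2 is (4,2) = 228 − 184 = 44.
The remaining cell in main diagonal is (4,4) = 228 − 170 = 58.
Row 3 needs 228; the known cells sum to 176, so (3,4) = 52.

52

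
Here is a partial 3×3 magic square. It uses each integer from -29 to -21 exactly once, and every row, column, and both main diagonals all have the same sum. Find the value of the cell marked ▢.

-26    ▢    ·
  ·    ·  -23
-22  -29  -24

-21

The entries are -29 through -21, which sum to -225, so each line sums to -225/3 = -75.
Column 1 must total -75; the given cells sum to -48, so (2,1) = -27.
From column 3, -75 − (-23 + (-24)) gives (1,3) = -28.
Using main diagonal: -26 + (-24) + ? → (2,2) = -75 − (-50) = -25.
Row 1 must total -75; the given cells sum to -54, so (1,2) = -21.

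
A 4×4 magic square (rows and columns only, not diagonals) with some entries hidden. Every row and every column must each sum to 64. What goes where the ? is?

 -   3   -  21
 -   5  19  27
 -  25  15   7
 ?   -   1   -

From row 2, 64 − (5 + 19 + 27) gives (2,1) = 13.
Row 3: 25 + 15 + 7 + ? = 64, so (3,1) = 17.
The remaining cell in column 2 is (4,2) = 64 − 33 = 31.
From column 3, 64 − (19 + 15 + 1) gives (1,3) = 29.
Column 4 must total 64; the given cells sum to 55, so (4,4) = 9.
Using row 1: 3 + 29 + 21 + ? → (1,1) = 64 − 53 = 11.
Row 4: 31 + 1 + 9 + ? = 64, so (4,1) = 23.

23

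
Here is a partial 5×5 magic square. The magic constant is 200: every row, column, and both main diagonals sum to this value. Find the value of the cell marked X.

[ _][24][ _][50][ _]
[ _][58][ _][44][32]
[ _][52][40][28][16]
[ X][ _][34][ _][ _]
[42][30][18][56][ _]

Row 3: 52 + 40 + 28 + 16 + ? = 200, so (3,1) = 64.
Row 5 must total 200; the given cells sum to 146, so (5,5) = 54.
The remaining cell in column 2 is (4,2) = 200 − 164 = 36.
Column 4: 50 + 44 + 28 + 56 + ? = 200, so (4,4) = 22.
Main diagonal must total 200; the given cells sum to 174, so (1,1) = 26.
From anti-diagonal, 200 − (44 + 40 + 36 + 42) gives (1,5) = 38.
Row 1 must total 200; the given cells sum to 138, so (1,3) = 62.
From column 3, 200 − (62 + 40 + 34 + 18) gives (2,3) = 46.
The remaining cell in column 5 is (4,5) = 200 − 140 = 60.
Row 2 must total 200; the given cells sum to 180, so (2,1) = 20.
The remaining cell in row 4 is (4,1) = 200 − 152 = 48.

48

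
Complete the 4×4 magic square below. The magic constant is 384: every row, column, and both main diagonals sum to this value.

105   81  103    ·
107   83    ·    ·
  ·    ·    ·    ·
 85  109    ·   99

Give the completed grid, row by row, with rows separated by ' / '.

Row 1 needs 384; the known cells sum to 289, so (1,4) = 95.
Row 4: 85 + 109 + 99 + ? = 384, so (4,3) = 91.
The remaining cell in column 1 is (3,1) = 384 − 297 = 87.
Using column 2: 81 + 83 + 109 + ? → (3,2) = 384 − 273 = 111.
The remaining cell in main diagonal is (3,3) = 384 − 287 = 97.
From anti-diagonal, 384 − (95 + 111 + 85) gives (2,3) = 93.
Row 2: 107 + 83 + 93 + ? = 384, so (2,4) = 101.
From row 3, 384 − (87 + 111 + 97) gives (3,4) = 89.

105 81 103 95 / 107 83 93 101 / 87 111 97 89 / 85 109 91 99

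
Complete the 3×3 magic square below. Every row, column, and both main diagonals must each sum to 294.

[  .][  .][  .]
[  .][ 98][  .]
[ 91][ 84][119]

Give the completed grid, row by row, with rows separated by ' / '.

From column 2, 294 − (98 + 84) gives (1,2) = 112.
Main diagonal must total 294; the given cells sum to 217, so (1,1) = 77.
The remaining cell in anti-diagonal is (1,3) = 294 − 189 = 105.
Using column 1: 77 + 91 + ? → (2,1) = 294 − 168 = 126.
The remaining cell in column 3 is (2,3) = 294 − 224 = 70.

77 112 105 / 126 98 70 / 91 84 119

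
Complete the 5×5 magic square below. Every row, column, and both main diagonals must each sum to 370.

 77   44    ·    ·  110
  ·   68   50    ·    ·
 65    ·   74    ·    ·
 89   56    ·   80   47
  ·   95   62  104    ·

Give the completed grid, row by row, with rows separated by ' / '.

77 44 86 53 110 / 101 68 50 92 59 / 65 107 74 41 83 / 89 56 98 80 47 / 38 95 62 104 71

Row 4 needs 370; the known cells sum to 272, so (4,3) = 98.
Column 2: 44 + 68 + 56 + 95 + ? = 370, so (3,2) = 107.
Column 3 needs 370; the known cells sum to 284, so (1,3) = 86.
Main diagonal must total 370; the given cells sum to 299, so (5,5) = 71.
From row 1, 370 − (77 + 44 + 86 + 110) gives (1,4) = 53.
Row 5 needs 370; the known cells sum to 332, so (5,1) = 38.
Column 1: 77 + 65 + 89 + 38 + ? = 370, so (2,1) = 101.
Anti-diagonal must total 370; the given cells sum to 278, so (2,4) = 92.
The remaining cell in row 2 is (2,5) = 370 − 311 = 59.
Using column 4: 53 + 92 + 80 + 104 + ? → (3,4) = 370 − 329 = 41.
Using column 5: 110 + 59 + 47 + 71 + ? → (3,5) = 370 − 287 = 83.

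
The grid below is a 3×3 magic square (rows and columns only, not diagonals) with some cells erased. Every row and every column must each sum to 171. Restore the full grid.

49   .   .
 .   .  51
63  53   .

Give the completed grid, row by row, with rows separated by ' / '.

49 57 65 / 59 61 51 / 63 53 55

The remaining cell in row 3 is (3,3) = 171 − 116 = 55.
Column 1 must total 171; the given cells sum to 112, so (2,1) = 59.
Column 3: 51 + 55 + ? = 171, so (1,3) = 65.
Row 1 needs 171; the known cells sum to 114, so (1,2) = 57.
The remaining cell in row 2 is (2,2) = 171 − 110 = 61.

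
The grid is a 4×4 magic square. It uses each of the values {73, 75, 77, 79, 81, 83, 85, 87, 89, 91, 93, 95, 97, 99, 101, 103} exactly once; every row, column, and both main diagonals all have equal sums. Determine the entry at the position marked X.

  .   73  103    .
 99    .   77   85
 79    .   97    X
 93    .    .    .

89

The 16 entries sum to 1408, so each line sums to 1408/4 = 352.
From row 2, 352 − (99 + 77 + 85) gives (2,2) = 91.
Column 1: 99 + 79 + 93 + ? = 352, so (1,1) = 81.
Using column 3: 103 + 77 + 97 + ? → (4,3) = 352 − 277 = 75.
Main diagonal must total 352; the given cells sum to 269, so (4,4) = 83.
From row 1, 352 − (81 + 73 + 103) gives (1,4) = 95.
The remaining cell in row 4 is (4,2) = 352 − 251 = 101.
Column 2 needs 352; the known cells sum to 265, so (3,2) = 87.
Column 4: 95 + 85 + 83 + ? = 352, so (3,4) = 89.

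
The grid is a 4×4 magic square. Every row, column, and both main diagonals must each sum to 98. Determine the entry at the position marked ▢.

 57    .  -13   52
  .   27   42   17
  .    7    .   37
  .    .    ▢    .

Row 1: 57 + (-13) + 52 + ? = 98, so (1,2) = 2.
From row 2, 98 − (27 + 42 + 17) gives (2,1) = 12.
The remaining cell in column 2 is (4,2) = 98 − 36 = 62.
Column 4 needs 98; the known cells sum to 106, so (4,4) = -8.
Main diagonal needs 98; the known cells sum to 76, so (3,3) = 22.
From anti-diagonal, 98 − (52 + 42 + 7) gives (4,1) = -3.
The remaining cell in row 3 is (3,1) = 98 − 66 = 32.
Row 4 needs 98; the known cells sum to 51, so (4,3) = 47.

47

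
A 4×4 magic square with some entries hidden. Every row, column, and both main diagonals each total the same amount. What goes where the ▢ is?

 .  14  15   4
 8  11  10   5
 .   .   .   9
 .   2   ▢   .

Row 2 is complete and sums to 34; that is the magic constant.
Row 1 must total 34; the given cells sum to 33, so (1,1) = 1.
Column 2 needs 34; the known cells sum to 27, so (3,2) = 7.
Column 4 must total 34; the given cells sum to 18, so (4,4) = 16.
Using main diagonal: 1 + 11 + 16 + ? → (3,3) = 34 − 28 = 6.
Anti-diagonal: 4 + 10 + 7 + ? = 34, so (4,1) = 13.
Row 3 must total 34; the given cells sum to 22, so (3,1) = 12.
Row 4 needs 34; the known cells sum to 31, so (4,3) = 3.

3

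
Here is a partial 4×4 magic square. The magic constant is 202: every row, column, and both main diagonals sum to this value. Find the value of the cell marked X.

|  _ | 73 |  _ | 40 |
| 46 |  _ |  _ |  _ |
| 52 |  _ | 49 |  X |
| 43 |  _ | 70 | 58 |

The remaining cell in row 4 is (4,2) = 202 − 171 = 31.
Column 1 needs 202; the known cells sum to 141, so (1,1) = 61.
Main diagonal needs 202; the known cells sum to 168, so (2,2) = 34.
Row 1: 61 + 73 + 40 + ? = 202, so (1,3) = 28.
Column 2 must total 202; the given cells sum to 138, so (3,2) = 64.
Column 3 needs 202; the known cells sum to 147, so (2,3) = 55.
From row 2, 202 − (46 + 34 + 55) gives (2,4) = 67.
From row 3, 202 − (52 + 64 + 49) gives (3,4) = 37.

37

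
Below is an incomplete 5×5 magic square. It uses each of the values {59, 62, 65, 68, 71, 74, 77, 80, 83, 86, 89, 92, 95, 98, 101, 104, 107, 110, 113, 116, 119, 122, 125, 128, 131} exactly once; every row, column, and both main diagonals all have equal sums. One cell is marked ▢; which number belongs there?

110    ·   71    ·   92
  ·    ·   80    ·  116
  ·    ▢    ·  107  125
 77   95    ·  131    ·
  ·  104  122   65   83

86

The 25 entries sum to 2375, so each line sums to 2375/5 = 475.
Row 5 must total 475; the given cells sum to 374, so (5,1) = 101.
From column 5, 475 − (92 + 116 + 125 + 83) gives (4,5) = 59.
Using row 4: 77 + 95 + 131 + 59 + ? → (4,3) = 475 − 362 = 113.
Column 3 needs 475; the known cells sum to 386, so (3,3) = 89.
Main diagonal needs 475; the known cells sum to 413, so (2,2) = 62.
From anti-diagonal, 475 − (92 + 89 + 95 + 101) gives (2,4) = 98.
From row 2, 475 − (62 + 80 + 98 + 116) gives (2,1) = 119.
Column 1: 110 + 119 + 77 + 101 + ? = 475, so (3,1) = 68.
Column 4 must total 475; the given cells sum to 401, so (1,4) = 74.
Using row 1: 110 + 71 + 74 + 92 + ? → (1,2) = 475 − 347 = 128.
Row 3 needs 475; the known cells sum to 389, so (3,2) = 86.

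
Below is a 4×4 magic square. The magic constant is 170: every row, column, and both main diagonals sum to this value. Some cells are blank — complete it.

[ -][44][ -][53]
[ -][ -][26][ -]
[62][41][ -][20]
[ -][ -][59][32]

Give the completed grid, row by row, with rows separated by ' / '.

Using row 3: 62 + 41 + 20 + ? → (3,3) = 170 − 123 = 47.
Using column 3: 26 + 47 + 59 + ? → (1,3) = 170 − 132 = 38.
Column 4: 53 + 20 + 32 + ? = 170, so (2,4) = 65.
The remaining cell in anti-diagonal is (4,1) = 170 − 120 = 50.
Row 1 needs 170; the known cells sum to 135, so (1,1) = 35.
Row 4 must total 170; the given cells sum to 141, so (4,2) = 29.
Column 1 must total 170; the given cells sum to 147, so (2,1) = 23.
Column 2 needs 170; the known cells sum to 114, so (2,2) = 56.

35 44 38 53 / 23 56 26 65 / 62 41 47 20 / 50 29 59 32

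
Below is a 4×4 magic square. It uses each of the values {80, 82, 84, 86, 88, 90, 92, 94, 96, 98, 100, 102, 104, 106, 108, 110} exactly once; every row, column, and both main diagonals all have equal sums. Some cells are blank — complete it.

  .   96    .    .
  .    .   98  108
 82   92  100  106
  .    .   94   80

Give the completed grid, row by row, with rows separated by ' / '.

The 16 entries sum to 1520, so each line sums to 1520/4 = 380.
Column 3 needs 380; the known cells sum to 292, so (1,3) = 88.
The remaining cell in column 4 is (1,4) = 380 − 294 = 86.
Using anti-diagonal: 86 + 98 + 92 + ? → (4,1) = 380 − 276 = 104.
Row 1 needs 380; the known cells sum to 270, so (1,1) = 110.
The remaining cell in row 4 is (4,2) = 380 − 278 = 102.
From column 1, 380 − (110 + 82 + 104) gives (2,1) = 84.
Column 2: 96 + 92 + 102 + ? = 380, so (2,2) = 90.

110 96 88 86 / 84 90 98 108 / 82 92 100 106 / 104 102 94 80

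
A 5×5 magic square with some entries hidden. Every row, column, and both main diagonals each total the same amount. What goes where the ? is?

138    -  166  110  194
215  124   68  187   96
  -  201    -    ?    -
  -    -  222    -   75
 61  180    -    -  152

54

Row 2 is complete and sums to 690; that is the magic constant.
Row 1: 138 + 166 + 110 + 194 + ? = 690, so (1,2) = 82.
Column 2 must total 690; the given cells sum to 587, so (4,2) = 103.
Column 5 must total 690; the given cells sum to 517, so (3,5) = 173.
The remaining cell in anti-diagonal is (3,3) = 690 − 545 = 145.
Column 3: 166 + 68 + 145 + 222 + ? = 690, so (5,3) = 89.
Using main diagonal: 138 + 124 + 145 + 152 + ? → (4,4) = 690 − 559 = 131.
Row 4: 103 + 222 + 131 + 75 + ? = 690, so (4,1) = 159.
The remaining cell in row 5 is (5,4) = 690 − 482 = 208.
Using column 1: 138 + 215 + 159 + 61 + ? → (3,1) = 690 − 573 = 117.
Column 4: 110 + 187 + 131 + 208 + ? = 690, so (3,4) = 54.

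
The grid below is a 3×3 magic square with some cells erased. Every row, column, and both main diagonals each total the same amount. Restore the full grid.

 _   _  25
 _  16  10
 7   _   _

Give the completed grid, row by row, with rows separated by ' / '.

19 4 25 / 22 16 10 / 7 28 13

Anti-diagonal is already complete: 25 + 16 + 7 = 48, so that is the magic constant.
The remaining cell in row 2 is (2,1) = 48 − 26 = 22.
The remaining cell in column 1 is (1,1) = 48 − 29 = 19.
From column 3, 48 − (25 + 10) gives (3,3) = 13.
Using row 1: 19 + 25 + ? → (1,2) = 48 − 44 = 4.
Row 3: 7 + 13 + ? = 48, so (3,2) = 28.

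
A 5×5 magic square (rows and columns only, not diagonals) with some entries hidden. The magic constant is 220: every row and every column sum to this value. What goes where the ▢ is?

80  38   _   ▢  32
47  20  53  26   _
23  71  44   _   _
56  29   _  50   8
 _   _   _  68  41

Row 2 needs 220; the known cells sum to 146, so (2,5) = 74.
Using row 4: 56 + 29 + 50 + 8 + ? → (4,3) = 220 − 143 = 77.
Column 1: 80 + 47 + 23 + 56 + ? = 220, so (5,1) = 14.
Column 2 needs 220; the known cells sum to 158, so (5,2) = 62.
Using column 5: 32 + 74 + 8 + 41 + ? → (3,5) = 220 − 155 = 65.
Row 3 must total 220; the given cells sum to 203, so (3,4) = 17.
The remaining cell in row 5 is (5,3) = 220 − 185 = 35.
Using column 3: 53 + 44 + 77 + 35 + ? → (1,3) = 220 − 209 = 11.
Column 4 needs 220; the known cells sum to 161, so (1,4) = 59.

59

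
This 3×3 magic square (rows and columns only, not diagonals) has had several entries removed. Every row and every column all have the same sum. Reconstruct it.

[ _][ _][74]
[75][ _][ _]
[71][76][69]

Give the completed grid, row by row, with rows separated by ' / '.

Row 3 is already complete: 71 + 76 + 69 = 216, so that is the magic constant.
Column 1: 75 + 71 + ? = 216, so (1,1) = 70.
From column 3, 216 − (74 + 69) gives (2,3) = 73.
From row 1, 216 − (70 + 74) gives (1,2) = 72.
Row 2 needs 216; the known cells sum to 148, so (2,2) = 68.

70 72 74 / 75 68 73 / 71 76 69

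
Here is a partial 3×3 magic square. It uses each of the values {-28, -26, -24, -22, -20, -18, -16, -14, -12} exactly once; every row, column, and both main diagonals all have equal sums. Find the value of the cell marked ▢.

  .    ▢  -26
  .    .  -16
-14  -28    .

The 9 entries sum to -180, so each line sums to -180/3 = -60.
Row 3 must total -60; the given cells sum to -42, so (3,3) = -18.
Anti-diagonal: -26 + (-14) + ? = -60, so (2,2) = -20.
Using row 2: -20 + (-16) + ? → (2,1) = -60 − (-36) = -24.
Using column 1: -24 + (-14) + ? → (1,1) = -60 − (-38) = -22.
From column 2, -60 − (-20 + (-28)) gives (1,2) = -12.

-12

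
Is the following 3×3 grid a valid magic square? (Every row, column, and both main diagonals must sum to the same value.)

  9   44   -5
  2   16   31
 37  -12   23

Row 1: 9 + 44 + (-5) = 48.
Row 2: 2 + 16 + 31 = 49.
Row 3: 37 + (-12) + 23 = 48.
Column 1: 9 + 2 + 37 = 48.
Column 2: 44 + 16 + (-12) = 48.
Column 3: -5 + 31 + 23 = 49.
Main diagonal: 9 + 16 + 23 = 48.
Anti-diagonal: -5 + 16 + 37 = 48.

No — row 2 sums to 49 but anti-diagonal sums to 48.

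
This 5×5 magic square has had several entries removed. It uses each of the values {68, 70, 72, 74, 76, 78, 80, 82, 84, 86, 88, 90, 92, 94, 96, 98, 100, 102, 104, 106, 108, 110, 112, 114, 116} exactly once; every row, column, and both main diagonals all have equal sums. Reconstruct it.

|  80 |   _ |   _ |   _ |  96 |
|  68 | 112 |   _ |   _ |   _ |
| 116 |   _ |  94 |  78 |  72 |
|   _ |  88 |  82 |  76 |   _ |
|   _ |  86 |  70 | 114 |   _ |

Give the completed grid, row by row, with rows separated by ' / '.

The 25 entries sum to 2300, so each line sums to 2300/5 = 460.
From row 3, 460 − (116 + 94 + 78 + 72) gives (3,2) = 100.
Column 2 must total 460; the given cells sum to 386, so (1,2) = 74.
The remaining cell in main diagonal is (5,5) = 460 − 362 = 98.
Row 5 must total 460; the given cells sum to 368, so (5,1) = 92.
Column 1 needs 460; the known cells sum to 356, so (4,1) = 104.
Anti-diagonal: 96 + 94 + 88 + 92 + ? = 460, so (2,4) = 90.
The remaining cell in row 4 is (4,5) = 460 − 350 = 110.
Column 4 must total 460; the given cells sum to 358, so (1,4) = 102.
Using column 5: 96 + 72 + 110 + 98 + ? → (2,5) = 460 − 376 = 84.
Row 1 needs 460; the known cells sum to 352, so (1,3) = 108.
Row 2: 68 + 112 + 90 + 84 + ? = 460, so (2,3) = 106.

80 74 108 102 96 / 68 112 106 90 84 / 116 100 94 78 72 / 104 88 82 76 110 / 92 86 70 114 98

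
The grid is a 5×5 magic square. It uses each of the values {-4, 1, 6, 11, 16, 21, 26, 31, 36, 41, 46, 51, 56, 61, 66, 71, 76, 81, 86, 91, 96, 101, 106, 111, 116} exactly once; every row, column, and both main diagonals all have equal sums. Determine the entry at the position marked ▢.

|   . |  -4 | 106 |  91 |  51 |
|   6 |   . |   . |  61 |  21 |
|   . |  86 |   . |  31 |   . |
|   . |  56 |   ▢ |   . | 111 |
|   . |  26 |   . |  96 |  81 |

The 25 entries sum to 1400, so each line sums to 1400/5 = 280.
Using row 1: -4 + 106 + 91 + 51 + ? → (1,1) = 280 − 244 = 36.
Column 2: -4 + 86 + 56 + 26 + ? = 280, so (2,2) = 116.
Column 4: 91 + 61 + 31 + 96 + ? = 280, so (4,4) = 1.
Column 5 must total 280; the given cells sum to 264, so (3,5) = 16.
Main diagonal needs 280; the known cells sum to 234, so (3,3) = 46.
Anti-diagonal: 51 + 61 + 46 + 56 + ? = 280, so (5,1) = 66.
Using row 2: 6 + 116 + 61 + 21 + ? → (2,3) = 280 − 204 = 76.
The remaining cell in row 3 is (3,1) = 280 − 179 = 101.
Using row 5: 66 + 26 + 96 + 81 + ? → (5,3) = 280 − 269 = 11.
Using column 1: 36 + 6 + 101 + 66 + ? → (4,1) = 280 − 209 = 71.
From column 3, 280 − (106 + 76 + 46 + 11) gives (4,3) = 41.

41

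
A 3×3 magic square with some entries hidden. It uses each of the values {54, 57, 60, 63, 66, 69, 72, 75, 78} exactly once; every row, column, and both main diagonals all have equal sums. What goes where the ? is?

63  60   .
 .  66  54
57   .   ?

The 9 entries sum to 594, so each line sums to 594/3 = 198.
Using row 1: 63 + 60 + ? → (1,3) = 198 − 123 = 75.
Using row 2: 66 + 54 + ? → (2,1) = 198 − 120 = 78.
Column 2 must total 198; the given cells sum to 126, so (3,2) = 72.
The remaining cell in column 3 is (3,3) = 198 − 129 = 69.

69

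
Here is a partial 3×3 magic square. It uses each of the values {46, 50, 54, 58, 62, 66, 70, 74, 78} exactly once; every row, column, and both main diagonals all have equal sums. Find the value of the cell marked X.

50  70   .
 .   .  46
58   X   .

The 9 entries sum to 558, so each line sums to 558/3 = 186.
Row 1: 50 + 70 + ? = 186, so (1,3) = 66.
Using column 1: 50 + 58 + ? → (2,1) = 186 − 108 = 78.
From column 3, 186 − (66 + 46) gives (3,3) = 74.
Main diagonal needs 186; the known cells sum to 124, so (2,2) = 62.
Row 3 must total 186; the given cells sum to 132, so (3,2) = 54.

54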